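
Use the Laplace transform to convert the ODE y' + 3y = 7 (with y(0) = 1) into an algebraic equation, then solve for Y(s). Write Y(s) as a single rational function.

Take the Laplace transform of both sides.
The derivative rules (L{y'} = sY - y(0) = sY - 1) turn the left side into (s + 3)Y - (1).
The right side is L{7} = 7/s.
So (s + 3)Y = 7/s + (1).
Isolate Y and clear denominators.

Y(s) = (s + 7)/(s^2 + 3*s)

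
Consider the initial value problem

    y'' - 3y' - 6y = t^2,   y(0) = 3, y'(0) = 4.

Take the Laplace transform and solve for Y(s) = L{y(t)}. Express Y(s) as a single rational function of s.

Y(s) = (3*s^4 - 5*s^3 + 2)/(s^5 - 3*s^4 - 6*s^3)

Apply the Laplace transform to the equation.
Using L{y''} = s^2 Y - s·y(0) - y'(0) and L{y'} = sY - y(0), with y(0) = 3, y'(0) = 4, the left side becomes (s^2 - 3*s - 6)Y - (3*s - 5).
The right side is L{t^2} = 2/s^3.
So (s^2 - 3*s - 6)Y = 2/s^3 + (3*s - 5).
Solve for Y(s) and write it as one ratio of polynomials.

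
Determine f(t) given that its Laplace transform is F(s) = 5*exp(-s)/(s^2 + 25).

The factor e^(-s) signals a time shift by c = 1 (second shifting theorem).
L{sin(5t)} = 5/(s^2 + 25), so L^-1{5/(s^2 + 25)} = sin(5*t).
Hence the inverse is u(t - 1) times that function evaluated at t - 1.

f(t) = Heaviside(t - 1)*(sin(5*t - 5))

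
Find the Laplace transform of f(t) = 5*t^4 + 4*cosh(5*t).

4*s/(s^2 - 25) + 120/s^5

By linearity of the Laplace transform, transform each term separately.
(5)·[L{t^4} = 4!/s^5 = 24/s^5]; (4)·[L{cosh(5t)} = s/(s^2 - 25)].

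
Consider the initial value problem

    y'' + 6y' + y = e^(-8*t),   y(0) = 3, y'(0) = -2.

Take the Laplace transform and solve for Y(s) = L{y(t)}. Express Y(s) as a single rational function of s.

Y(s) = (3*s^2 + 40*s + 129)/(s^3 + 14*s^2 + 49*s + 8)

Transform both sides with L{·}.
The derivative rules (L{y''} = s^2 Y - s·y(0) - y'(0) and L{y'} = sY - y(0), with y(0) = 3, y'(0) = -2) turn the left side into (s^2 + 6*s + 1)Y - (3*s + 16).
The right side is L{e^(-8*t)} = 1/(s + 8).
So (s^2 + 6*s + 1)Y = 1/(s + 8) + (3*s + 16).
Divide through and combine into a single rational function.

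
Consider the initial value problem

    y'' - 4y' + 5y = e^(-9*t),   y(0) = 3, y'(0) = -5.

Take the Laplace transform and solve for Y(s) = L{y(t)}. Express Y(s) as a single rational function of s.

Y(s) = (3*s^2 + 10*s - 152)/(s^3 + 5*s^2 - 31*s + 45)

Transform both sides with L{·}.
The derivative rules (L{y''} = s^2 Y - s·y(0) - y'(0) and L{y'} = sY - y(0), with y(0) = 3, y'(0) = -5) turn the left side into (s^2 - 4*s + 5)Y - (3*s - 17).
The right side is L{e^(-9*t)} = 1/(s + 9).
So (s^2 - 4*s + 5)Y = 1/(s + 9) + (3*s - 17).
Solve for Y(s) and write it as one ratio of polynomials.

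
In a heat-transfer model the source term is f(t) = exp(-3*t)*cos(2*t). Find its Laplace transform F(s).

L{cos(2t)} = s/(s^2 + 4).
By the first shifting theorem, multiplying by e^(-3t) replaces s with s + 3.

F(s) = (s + 3)/((s + 3)^2 + 4)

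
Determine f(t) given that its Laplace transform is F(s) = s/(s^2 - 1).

Since L{cosh(t)} = s/(s^2 - 1), the inverse is cosh(t).

f(t) = cosh(t)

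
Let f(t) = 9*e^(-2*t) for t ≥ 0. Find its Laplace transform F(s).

F(s) = 9/(s + 2)

L{9} = 9/s.
By the first shifting theorem, multiplying by e^(-2t) replaces s with s + 2.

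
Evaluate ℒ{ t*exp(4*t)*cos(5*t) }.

L{cos(5t)} = s/(s^2 + 25).
Multiplying by e^(4t) shifts s → s - 4, so L{exp(4*t)*cos(5*t)} = (s - 4)/((s - 4)^2 + 25).
Then apply L{t·g(t)} = -d/ds[H(s)] with H(s) = (s - 4)/((s - 4)^2 + 25):
differentiating 1 time and applying the sign gives (s - 9)*(s + 1)/(s^2 - 8*s + 41)^2.

(s - 9)*(s + 1)/(s^2 - 8*s + 41)^2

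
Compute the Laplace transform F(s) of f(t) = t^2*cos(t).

F(s) = 2*s*(s^2 - 3)/(s^2 + 1)^3

L{cos(t)} = s/(s^2 + 1).
Then apply L{t^2·g(t)} = (-1)^2 d^2/ds^2[G(s)] with G(s) = s/(s^2 + 1):
differentiating 2 times and applying the sign gives 2*s*(s^2 - 3)/(s^2 + 1)^3.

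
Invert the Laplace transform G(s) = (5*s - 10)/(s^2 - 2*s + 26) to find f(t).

Complete the square in the denominator: s^2 - 2*s + 26 = (s - 1)^2 + 5^2.
Split the numerator to match: 5*s - 10 = 5·(s - 1) - 1·5.
Invert each term: 5·(s - 1)/((s - 1)^2 + 25) ↔ 5e^(t)cos(5t); -1·5/((s - 1)^2 + 25) ↔ -e^(t)sin(5t).

f(t) = -exp(t)*sin(5*t) + 5*exp(t)*cos(5*t)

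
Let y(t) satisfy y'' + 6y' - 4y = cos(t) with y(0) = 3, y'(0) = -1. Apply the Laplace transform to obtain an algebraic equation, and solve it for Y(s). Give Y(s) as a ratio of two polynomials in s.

Y(s) = (3*s^3 + 17*s^2 + 4*s + 17)/(s^4 + 6*s^3 - 3*s^2 + 6*s - 4)

Laplace-transform each side.
With L{y''} = s^2 Y - s·y(0) - y'(0) and L{y'} = sY - y(0), with y(0) = 3, y'(0) = -1: the LHS transforms to (s^2 + 6*s - 4)Y - (3*s + 17).
The right side is L{cos(t)} = s/(s^2 + 1).
So (s^2 + 6*s - 4)Y = s/(s^2 + 1) + (3*s + 17).
Isolate Y and clear denominators.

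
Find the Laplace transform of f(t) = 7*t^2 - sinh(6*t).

The transform is linear, so treat each term independently.
(-1)·[L{sinh(6t)} = 6/(s^2 - 36)]; (7)·[L{t^2} = 2!/s^3 = 2/s^3].

-6/(s^2 - 36) + 14/s^3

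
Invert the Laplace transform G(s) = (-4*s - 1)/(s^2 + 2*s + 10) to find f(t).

f(t) = exp(-t)*sin(3*t) - 4*exp(-t)*cos(3*t)

Complete the square in the denominator: s^2 + 2*s + 10 = (s + 1)^2 + 3^2.
Split the numerator to match: -4*s - 1 = -4·(s + 1) + 1·3.
Invert each term: -4·(s + 1)/((s + 1)^2 + 9) ↔ -4e^(-t)cos(3t); 1·3/((s + 1)^2 + 9) ↔ e^(-t)sin(3t).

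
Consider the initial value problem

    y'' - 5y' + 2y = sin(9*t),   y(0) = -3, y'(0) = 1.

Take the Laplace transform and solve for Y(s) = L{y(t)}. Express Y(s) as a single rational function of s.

Take the Laplace transform of both sides.
With L{y''} = s^2 Y - s·y(0) - y'(0) and L{y'} = sY - y(0), with y(0) = -3, y'(0) = 1: the LHS transforms to (s^2 - 5*s + 2)Y - (-3*s + 16).
The right side is L{sin(9*t)} = 9/(s^2 + 81).
So (s^2 - 5*s + 2)Y = 9/(s^2 + 81) + (-3*s + 16).
Solve for Y(s) and write it as one ratio of polynomials.

Y(s) = (-3*s^3 + 16*s^2 - 243*s + 1305)/(s^4 - 5*s^3 + 83*s^2 - 405*s + 162)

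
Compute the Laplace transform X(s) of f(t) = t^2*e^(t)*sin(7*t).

L{sin(7t)} = 7/(s^2 + 49).
Multiplying by e^(t) shifts s → s - 1, so L{e^(t)*sin(7*t)} = 7/((s - 1)^2 + 49).
Then apply L{t^2·g(t)} = (-1)^2 d^2/ds^2[G(s)] with G(s) = 7/((s - 1)^2 + 49):
differentiating 2 times and applying the sign gives 14*(3*s^2 - 6*s - 46)/(s^2 - 2*s + 50)^3.

X(s) = 14*(3*s^2 - 6*s - 46)/(s^2 - 2*s + 50)^3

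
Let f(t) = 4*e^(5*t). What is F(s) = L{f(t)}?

F(s) = 4/(s - 5)

L{4} = 4/s.
By the first shifting theorem, multiplying by e^(5t) replaces s with s - 5.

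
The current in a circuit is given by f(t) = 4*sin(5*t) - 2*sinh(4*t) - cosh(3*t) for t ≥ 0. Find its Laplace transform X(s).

Apply the Laplace transform termwise.
(-1)·[L{cosh(3t)} = s/(s^2 - 9)]; (4)·[L{sin(5t)} = 5/(s^2 + 25)]; (-2)·[L{sinh(4t)} = 4/(s^2 - 16)].

X(s) = -s/(s^2 - 9) + 20/(s^2 + 25) - 8/(s^2 - 16)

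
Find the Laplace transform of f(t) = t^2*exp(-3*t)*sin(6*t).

36*(s^2 + 6*s - 3)/(s^2 + 6*s + 45)^3

L{sin(6t)} = 6/(s^2 + 36).
Multiplying by e^(-3t) shifts s → s + 3, so L{exp(-3*t)*sin(6*t)} = 6/((s + 3)^2 + 36).
Then apply L{t^2·g(t)} = (-1)^2 d^2/ds^2[H(s)] with H(s) = 6/((s + 3)^2 + 36):
differentiating 2 times and applying the sign gives 36*(s^2 + 6*s - 3)/(s^2 + 6*s + 45)^3.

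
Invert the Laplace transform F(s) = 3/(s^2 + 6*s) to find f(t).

f(t) = exp(-3*t)*sinh(3*t)

Rewrite the denominator: s^2 + 6*s = (s + 3)^2 - 9.
The form in (s + 3) signals a first-shifting-theorem factor e^(-3t).
Since L{sinh(3t)} = 3/(s^2 - 9), the inverse is exp(-3*t)*sinh(3*t).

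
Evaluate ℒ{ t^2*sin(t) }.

L{sin(t)} = 1/(s^2 + 1).
Then apply L{t^2·g(t)} = (-1)^2 d^2/ds^2[H(s)] with H(s) = 1/(s^2 + 1):
differentiating 2 times and applying the sign gives 2*(3*s^2 - 1)/(s^2 + 1)^3.

2*(3*s^2 - 1)/(s^2 + 1)^3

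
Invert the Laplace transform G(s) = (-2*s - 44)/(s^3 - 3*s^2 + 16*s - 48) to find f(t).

Factor the denominator: s^3 - 3*s^2 + 16*s - 48 = (s - 3)*(s^2 + 16).
Partial fraction decomposition gives [-2/(s - 3)] + [2*s/(s^2 + 16)] + [4/(s^2 + 16)].
Invert each term: -2/(s - 3) ↔ -2e^(3t); 2·s/(s^2 + 16) ↔ 2cos(4t); 1·4/(s^2 + 16) ↔ sin(4t).

f(t) = -2*exp(3*t) + sin(4*t) + 2*cos(4*t)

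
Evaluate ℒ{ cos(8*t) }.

L{cos(8t)} = s/(s^2 + 64).

s/(s^2 + 64)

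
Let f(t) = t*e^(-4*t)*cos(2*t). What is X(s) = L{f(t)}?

X(s) = (s + 2)*(s + 6)/(s^2 + 8*s + 20)^2

L{cos(2t)} = s/(s^2 + 4).
Multiplying by e^(-4t) shifts s → s + 4, so L{e^(-4*t)*cos(2*t)} = (s + 4)/((s + 4)^2 + 4).
Then apply L{t·g(t)} = -d/ds[G(s)] with G(s) = (s + 4)/((s + 4)^2 + 4):
differentiating 1 time and applying the sign gives (s + 2)*(s + 6)/(s^2 + 8*s + 20)^2.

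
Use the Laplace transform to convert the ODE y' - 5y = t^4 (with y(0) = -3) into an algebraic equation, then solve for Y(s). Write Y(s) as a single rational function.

Apply the Laplace transform to the equation.
With L{y'} = sY - y(0) = sY - (-3): the LHS transforms to (s - 5)Y - (-3).
The right side is L{t^4} = 24/s^5.
So (s - 5)Y = 24/s^5 + (-3).
Solve for Y(s) and write it as one ratio of polynomials.

Y(s) = (-3*s^5 + 24)/(s^6 - 5*s^5)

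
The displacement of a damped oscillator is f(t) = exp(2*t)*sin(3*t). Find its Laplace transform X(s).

X(s) = 3/((s - 2)^2 + 9)

L{sin(3t)} = 3/(s^2 + 9).
By the first shifting theorem, multiplying by e^(2t) replaces s with s - 2.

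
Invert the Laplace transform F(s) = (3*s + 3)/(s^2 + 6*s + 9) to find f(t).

Factor the denominator: s^2 + 6*s + 9 = (s + 3)^2.
Partial fraction decomposition gives [3/(s + 3)] + [-6/(s + 3)^2].
Invert each term: 3/(s + 3) ↔ 3e^(-3t); -6/(s + 3)^2 ↔ -6t·e^(-3t).

f(t) = -6*t*exp(-3*t) + 3*exp(-3*t)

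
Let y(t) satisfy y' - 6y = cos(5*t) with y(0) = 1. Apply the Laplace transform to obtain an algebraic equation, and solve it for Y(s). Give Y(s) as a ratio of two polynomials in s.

Y(s) = (s^2 + s + 25)/(s^3 - 6*s^2 + 25*s - 150)

Apply the Laplace transform to the equation.
The derivative rules (L{y'} = sY - y(0) = sY - 1) turn the left side into (s - 6)Y - (1).
The right side is L{cos(5*t)} = s/(s^2 + 25).
So (s - 6)Y = s/(s^2 + 25) + (1).
Solve for Y(s) and write it as one ratio of polynomials.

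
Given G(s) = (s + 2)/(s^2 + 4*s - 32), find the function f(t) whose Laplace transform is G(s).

f(t) = exp(-2*t)*cosh(6*t)

Rewrite the denominator: s^2 + 4*s - 32 = (s + 2)^2 - 36.
The form in (s + 2) signals a first-shifting-theorem factor e^(-2t).
Since L{cosh(6t)} = s/(s^2 - 36), the inverse is e^(-2*t)*cosh(6*t).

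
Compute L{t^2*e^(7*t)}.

L{e^(7t)} = 1/(s - 7).
Then apply L{t^2·g(t)} = (-1)^2 d^2/ds^2[G(s)] with G(s) = 1/(s - 7):
differentiating 2 times and applying the sign gives 2/(s - 7)^3.

2/(s - 7)^3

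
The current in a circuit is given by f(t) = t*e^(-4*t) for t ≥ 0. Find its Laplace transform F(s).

L{e^(-4t)} = 1/(s + 4).
Then apply L{t·g(t)} = -d/ds[G(s)] with G(s) = 1/(s + 4):
differentiating 1 time and applying the sign gives (s + 4)^(-2).

F(s) = (s + 4)^(-2)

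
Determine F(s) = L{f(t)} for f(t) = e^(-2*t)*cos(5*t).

L{cos(5t)} = s/(s^2 + 25).
By the first shifting theorem, multiplying by e^(-2t) replaces s with s + 2.

F(s) = (s + 2)/((s + 2)^2 + 25)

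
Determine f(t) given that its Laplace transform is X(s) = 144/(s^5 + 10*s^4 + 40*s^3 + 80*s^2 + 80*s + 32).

Rewrite the denominator: s^5 + 10*s^4 + 40*s^3 + 80*s^2 + 80*s + 32 = (s + 2)^5.
The form in (s + 2) signals a first-shifting-theorem factor e^(-2t).
Since L{t^4} = 4!/s^5 = 24/s^5, the inverse is t^4*e^(-2*t), scaled by 6.

f(t) = 6*t^4*exp(-2*t)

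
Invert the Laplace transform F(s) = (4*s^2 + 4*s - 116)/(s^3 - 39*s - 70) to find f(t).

f(t) = exp(7*t) + 4*exp(-2*t) - exp(-5*t)

Factor the denominator: s^3 - 39*s - 70 = (s - 7)*(s + 2)*(s + 5).
Partial fraction decomposition gives [1/(s - 7)] + [-1/(s + 5)] + [4/(s + 2)].
Invert each term: 1/(s - 7) ↔ e^(7t); -1/(s + 5) ↔ -e^(-5t); 4/(s + 2) ↔ 4e^(-2t).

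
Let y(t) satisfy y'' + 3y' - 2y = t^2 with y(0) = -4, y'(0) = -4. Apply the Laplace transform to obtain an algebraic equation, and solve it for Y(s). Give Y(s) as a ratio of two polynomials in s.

Laplace-transform each side.
With L{y''} = s^2 Y - s·y(0) - y'(0) and L{y'} = sY - y(0), with y(0) = -4, y'(0) = -4: the LHS transforms to (s^2 + 3*s - 2)Y - (-4*s - 16).
The right side is L{t^2} = 2/s^3.
So (s^2 + 3*s - 2)Y = 2/s^3 + (-4*s - 16).
Solve for Y(s) and write it as one ratio of polynomials.

Y(s) = (-4*s^4 - 16*s^3 + 2)/(s^5 + 3*s^4 - 2*s^3)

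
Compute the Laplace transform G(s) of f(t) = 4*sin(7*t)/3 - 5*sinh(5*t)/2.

Apply the Laplace transform termwise.
(4/3)·[L{sin(7t)} = 7/(s^2 + 49)]; (-5/2)·[L{sinh(5t)} = 5/(s^2 - 25)].

G(s) = 28/(3*(s^2 + 49)) - 25/(2*(s^2 - 25))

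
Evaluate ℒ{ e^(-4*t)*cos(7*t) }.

L{cos(7t)} = s/(s^2 + 49).
By the first shifting theorem, multiplying by e^(-4t) replaces s with s + 4.

(s + 4)/((s + 4)^2 + 49)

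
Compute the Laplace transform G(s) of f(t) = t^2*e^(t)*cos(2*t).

G(s) = 2*(s - 1)*(s^2 - 2*s - 11)/(s^2 - 2*s + 5)^3

L{cos(2t)} = s/(s^2 + 4).
Multiplying by e^(t) shifts s → s - 1, so L{e^(t)*cos(2*t)} = (s - 1)/((s - 1)^2 + 4).
Then apply L{t^2·g(t)} = (-1)^2 d^2/ds^2[H(s)] with H(s) = (s - 1)/((s - 1)^2 + 4):
differentiating 2 times and applying the sign gives 2*(s - 1)*(s^2 - 2*s - 11)/(s^2 - 2*s + 5)^3.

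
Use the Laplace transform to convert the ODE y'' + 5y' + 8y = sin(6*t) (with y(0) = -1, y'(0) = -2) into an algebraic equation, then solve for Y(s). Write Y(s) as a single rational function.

Y(s) = (-s^3 - 7*s^2 - 36*s - 246)/(s^4 + 5*s^3 + 44*s^2 + 180*s + 288)

Laplace-transform each side.
The derivative rules (L{y''} = s^2 Y - s·y(0) - y'(0) and L{y'} = sY - y(0), with y(0) = -1, y'(0) = -2) turn the left side into (s^2 + 5*s + 8)Y - (-s - 7).
The right side is L{sin(6*t)} = 6/(s^2 + 36).
So (s^2 + 5*s + 8)Y = 6/(s^2 + 36) + (-s - 7).
Solve for Y(s) and write it as one ratio of polynomials.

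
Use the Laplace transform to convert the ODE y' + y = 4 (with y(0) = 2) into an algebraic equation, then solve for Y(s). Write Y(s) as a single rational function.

Y(s) = (2*s + 4)/(s^2 + s)

Transform both sides with L{·}.
The derivative rules (L{y'} = sY - y(0) = sY - 2) turn the left side into (s + 1)Y - (2).
The right side is L{4} = 4/s.
So (s + 1)Y = 4/s + (2).
Isolate Y and clear denominators.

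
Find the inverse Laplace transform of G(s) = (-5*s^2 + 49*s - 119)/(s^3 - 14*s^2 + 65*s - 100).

t*exp(5*t) - 2*exp(5*t) - 3*exp(4*t)

Factor the denominator: s^3 - 14*s^2 + 65*s - 100 = (s - 5)^2*(s - 4).
Partial fraction decomposition gives [-2/(s - 5)] + [(s - 5)^(-2)] + [-3/(s - 4)].
Invert each term: -2/(s - 5) ↔ -2e^(5t); 1/(s - 5)^2 ↔ t·e^(5t); -3/(s - 4) ↔ -3e^(4t).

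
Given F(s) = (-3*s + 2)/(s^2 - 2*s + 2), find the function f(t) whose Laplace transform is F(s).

Complete the square in the denominator: s^2 - 2*s + 2 = (s - 1)^2 + 1^2.
Split the numerator to match: -3*s + 2 = -3·(s - 1) - 1·1.
Invert each term: -3·(s - 1)/((s - 1)^2 + 1) ↔ -3e^(t)cos(t); -1·1/((s - 1)^2 + 1) ↔ -e^(t)sin(t).

f(t) = -exp(t)*sin(t) - 3*exp(t)*cos(t)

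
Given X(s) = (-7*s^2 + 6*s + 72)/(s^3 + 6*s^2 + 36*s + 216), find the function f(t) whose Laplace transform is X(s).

Factor the denominator: s^3 + 6*s^2 + 36*s + 216 = (s + 6)*(s^2 + 36).
Partial fraction decomposition gives [-3/(s + 6)] + [-4*s/(s^2 + 36)] + [30/(s^2 + 36)].
Invert each term: -3/(s + 6) ↔ -3e^(-6t); -4·s/(s^2 + 36) ↔ -4cos(6t); 5·6/(s^2 + 36) ↔ 5sin(6t).

f(t) = 5*sin(6*t) - 4*cos(6*t) - 3*exp(-6*t)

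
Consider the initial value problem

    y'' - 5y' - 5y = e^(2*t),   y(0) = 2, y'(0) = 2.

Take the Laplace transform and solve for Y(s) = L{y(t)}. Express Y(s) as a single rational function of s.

Y(s) = (2*s^2 - 12*s + 17)/(s^3 - 7*s^2 + 5*s + 10)

Apply the Laplace transform to the equation.
Using L{y''} = s^2 Y - s·y(0) - y'(0) and L{y'} = sY - y(0), with y(0) = 2, y'(0) = 2, the left side becomes (s^2 - 5*s - 5)Y - (2*s - 8).
The right side is L{e^(2*t)} = 1/(s - 2).
So (s^2 - 5*s - 5)Y = 1/(s - 2) + (2*s - 8).
Divide through and combine into a single rational function.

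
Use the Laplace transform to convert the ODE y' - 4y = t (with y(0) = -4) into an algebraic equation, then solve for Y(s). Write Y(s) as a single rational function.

Laplace-transform each side.
Using L{y'} = sY - y(0) = sY - (-4), the left side becomes (s - 4)Y - (-4).
The right side is L{t} = s^(-2).
So (s - 4)Y = s^(-2) + (-4).
Divide through and combine into a single rational function.

Y(s) = (-4*s^2 + 1)/(s^3 - 4*s^2)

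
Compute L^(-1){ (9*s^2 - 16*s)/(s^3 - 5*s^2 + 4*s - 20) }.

5*exp(5*t) + 2*sin(2*t) + 4*cos(2*t)

Factor the denominator: s^3 - 5*s^2 + 4*s - 20 = (s - 5)*(s^2 + 4).
Partial fraction decomposition gives [5/(s - 5)] + [4*s/(s^2 + 4)] + [4/(s^2 + 4)].
Invert each term: 5/(s - 5) ↔ 5e^(5t); 4·s/(s^2 + 4) ↔ 4cos(2t); 2·2/(s^2 + 4) ↔ 2sin(2t).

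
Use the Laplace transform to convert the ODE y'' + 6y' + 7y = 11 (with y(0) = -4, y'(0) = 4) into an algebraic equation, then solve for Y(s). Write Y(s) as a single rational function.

Laplace-transform each side.
Using L{y''} = s^2 Y - s·y(0) - y'(0) and L{y'} = sY - y(0), with y(0) = -4, y'(0) = 4, the left side becomes (s^2 + 6*s + 7)Y - (-4*s - 20).
The right side is L{11} = 11/s.
So (s^2 + 6*s + 7)Y = 11/s + (-4*s - 20).
Isolate Y and clear denominators.

Y(s) = (-4*s^2 - 20*s + 11)/(s^3 + 6*s^2 + 7*s)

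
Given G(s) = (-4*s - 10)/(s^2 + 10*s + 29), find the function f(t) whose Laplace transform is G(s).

f(t) = 5*exp(-5*t)*sin(2*t) - 4*exp(-5*t)*cos(2*t)

Complete the square in the denominator: s^2 + 10*s + 29 = (s + 5)^2 + 2^2.
Split the numerator to match: -4*s - 10 = -4·(s + 5) + 5·2.
Invert each term: -4·(s + 5)/((s + 5)^2 + 4) ↔ -4e^(-5t)cos(2t); 5·2/((s + 5)^2 + 4) ↔ 5e^(-5t)sin(2t).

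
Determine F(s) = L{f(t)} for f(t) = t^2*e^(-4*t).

L{e^(-4t)} = 1/(s + 4).
Then apply L{t^2·g(t)} = (-1)^2 d^2/ds^2[G(s)] with G(s) = 1/(s + 4):
differentiating 2 times and applying the sign gives 2/(s + 4)^3.

F(s) = 2/(s + 4)^3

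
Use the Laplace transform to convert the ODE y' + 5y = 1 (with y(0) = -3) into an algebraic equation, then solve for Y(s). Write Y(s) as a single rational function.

Take the Laplace transform of both sides.
Using L{y'} = sY - y(0) = sY - (-3), the left side becomes (s + 5)Y - (-3).
The right side is L{1} = 1/s.
So (s + 5)Y = 1/s + (-3).
Isolate Y and clear denominators.

Y(s) = (-3*s + 1)/(s^2 + 5*s)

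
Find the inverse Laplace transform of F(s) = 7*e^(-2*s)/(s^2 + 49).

The factor e^(-2s) signals a time shift by c = 2 (second shifting theorem).
L{sin(7t)} = 7/(s^2 + 49), so L^-1{7/(s^2 + 49)} = sin(7*t).
Hence the inverse is u(t - 2) times that function evaluated at t - 2.

Heaviside(t - 2)*(sin(7*t - 14))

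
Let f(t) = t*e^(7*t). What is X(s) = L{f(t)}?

L{e^(7t)} = 1/(s - 7).
Then apply L{t·g(t)} = -d/ds[G(s)] with G(s) = 1/(s - 7):
differentiating 1 time and applying the sign gives (s - 7)^(-2).

X(s) = (s - 7)^(-2)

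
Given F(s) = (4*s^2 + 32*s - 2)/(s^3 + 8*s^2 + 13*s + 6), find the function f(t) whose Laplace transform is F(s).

Factor the denominator: s^3 + 8*s^2 + 13*s + 6 = (s + 1)^2*(s + 6).
Partial fraction decomposition gives [6/(s + 1)] + [-6/(s + 1)^2] + [-2/(s + 6)].
Invert each term: 6/(s + 1) ↔ 6e^(-t); -6/(s + 1)^2 ↔ -6t·e^(-t); -2/(s + 6) ↔ -2e^(-6t).

f(t) = -6*t*exp(-t) + 6*exp(-t) - 2*exp(-6*t)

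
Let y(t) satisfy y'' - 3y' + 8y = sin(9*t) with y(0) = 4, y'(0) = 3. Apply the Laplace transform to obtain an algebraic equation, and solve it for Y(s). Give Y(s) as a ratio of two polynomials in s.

Apply the Laplace transform to the equation.
The derivative rules (L{y''} = s^2 Y - s·y(0) - y'(0) and L{y'} = sY - y(0), with y(0) = 4, y'(0) = 3) turn the left side into (s^2 - 3*s + 8)Y - (4*s - 9).
The right side is L{sin(9*t)} = 9/(s^2 + 81).
So (s^2 - 3*s + 8)Y = 9/(s^2 + 81) + (4*s - 9).
Divide through and combine into a single rational function.

Y(s) = (4*s^3 - 9*s^2 + 324*s - 720)/(s^4 - 3*s^3 + 89*s^2 - 243*s + 648)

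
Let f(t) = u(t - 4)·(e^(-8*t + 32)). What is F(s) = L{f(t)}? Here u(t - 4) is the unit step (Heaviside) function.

F(s) = exp(-4*s)/(s + 8)

By the second shifting theorem, L{u(t - c)·g(t - c)} = e^(-cs)·G(s) with c = 4 and G(s) = L{g(t)}.
L{e^(-8t)} = 1/(s + 8).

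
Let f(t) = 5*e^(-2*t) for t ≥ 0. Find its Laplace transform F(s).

L{5} = 5/s.
By the first shifting theorem, multiplying by e^(-2t) replaces s with s + 2.

F(s) = 5/(s + 2)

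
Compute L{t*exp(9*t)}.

(s - 9)^(-2)

L{e^(9t)} = 1/(s - 9).
Then apply L{t·g(t)} = -d/ds[G(s)] with G(s) = 1/(s - 9):
differentiating 1 time and applying the sign gives (s - 9)^(-2).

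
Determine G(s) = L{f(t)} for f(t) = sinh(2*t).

L{sinh(2t)} = 2/(s^2 - 4).

G(s) = 2/(s^2 - 4)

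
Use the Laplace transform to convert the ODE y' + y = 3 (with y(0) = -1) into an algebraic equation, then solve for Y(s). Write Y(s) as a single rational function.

Laplace-transform each side.
Using L{y'} = sY - y(0) = sY - (-1), the left side becomes (s + 1)Y - (-1).
The right side is L{3} = 3/s.
So (s + 1)Y = 3/s + (-1).
Isolate Y and clear denominators.

Y(s) = (-s + 3)/(s^2 + s)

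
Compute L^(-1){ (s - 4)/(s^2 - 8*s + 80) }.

Rewrite the denominator: s^2 - 8*s + 80 = (s - 4)^2 + 64.
The form in (s - 4) signals a first-shifting-theorem factor e^(4t).
Since L{cos(8t)} = s/(s^2 + 64), the inverse is e^(4*t)*cos(8*t).

exp(4*t)*cos(8*t)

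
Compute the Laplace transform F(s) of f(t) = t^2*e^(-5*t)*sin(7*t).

L{sin(7t)} = 7/(s^2 + 49).
Multiplying by e^(-5t) shifts s → s + 5, so L{e^(-5*t)*sin(7*t)} = 7/((s + 5)^2 + 49).
Then apply L{t^2·g(t)} = (-1)^2 d^2/ds^2[G(s)] with G(s) = 7/((s + 5)^2 + 49):
differentiating 2 times and applying the sign gives 14*(3*s^2 + 30*s + 26)/(s^2 + 10*s + 74)^3.

F(s) = 14*(3*s^2 + 30*s + 26)/(s^2 + 10*s + 74)^3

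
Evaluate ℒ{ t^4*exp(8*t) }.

L{t^4} = 4!/s^5 = 24/s^5.
By the first shifting theorem, multiplying by e^(8t) replaces s with s - 8.

24/(s - 8)^5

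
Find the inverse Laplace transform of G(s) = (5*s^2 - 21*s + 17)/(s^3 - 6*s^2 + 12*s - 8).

Factor the denominator: s^3 - 6*s^2 + 12*s - 8 = (s - 2)^3.
Partial fraction decomposition gives [5/(s - 2)] + [-1/(s - 2)^2] + [-5/(s - 2)^3].
Invert each term: 5/(s - 2) ↔ 5e^(2t); -1/(s - 2)^2 ↔ -t·e^(2t); -5/(s - 2)^3 ↔ (-5/2)t^2·e^(2t).

-5*t^2*exp(2*t)/2 - t*exp(2*t) + 5*exp(2*t)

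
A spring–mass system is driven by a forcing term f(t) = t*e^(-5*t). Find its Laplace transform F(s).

L{e^(-5t)} = 1/(s + 5).
Then apply L{t·g(t)} = -d/ds[G(s)] with G(s) = 1/(s + 5):
differentiating 1 time and applying the sign gives (s + 5)^(-2).

F(s) = (s + 5)^(-2)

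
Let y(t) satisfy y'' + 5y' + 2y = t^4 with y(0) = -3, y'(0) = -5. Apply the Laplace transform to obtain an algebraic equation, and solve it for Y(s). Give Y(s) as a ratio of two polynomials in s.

Laplace-transform each side.
Using L{y''} = s^2 Y - s·y(0) - y'(0) and L{y'} = sY - y(0), with y(0) = -3, y'(0) = -5, the left side becomes (s^2 + 5*s + 2)Y - (-3*s - 20).
The right side is L{t^4} = 24/s^5.
So (s^2 + 5*s + 2)Y = 24/s^5 + (-3*s - 20).
Divide through and combine into a single rational function.

Y(s) = (-3*s^6 - 20*s^5 + 24)/(s^7 + 5*s^6 + 2*s^5)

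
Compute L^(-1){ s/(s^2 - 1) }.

Since L{cosh(t)} = s/(s^2 - 1), the inverse is cosh(t).

cosh(t)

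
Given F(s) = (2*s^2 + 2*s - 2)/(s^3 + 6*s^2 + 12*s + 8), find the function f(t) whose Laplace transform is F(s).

f(t) = t^2*exp(-2*t) - 6*t*exp(-2*t) + 2*exp(-2*t)

Factor the denominator: s^3 + 6*s^2 + 12*s + 8 = (s + 2)^3.
Partial fraction decomposition gives [2/(s + 2)] + [-6/(s + 2)^2] + [2/(s + 2)^3].
Invert each term: 2/(s + 2) ↔ 2e^(-2t); -6/(s + 2)^2 ↔ -6t·e^(-2t); 2/(s + 2)^3 ↔ (1)t^2·e^(-2t).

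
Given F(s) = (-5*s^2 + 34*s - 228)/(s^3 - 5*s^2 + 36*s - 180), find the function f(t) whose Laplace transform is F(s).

Factor the denominator: s^3 - 5*s^2 + 36*s - 180 = (s - 5)*(s^2 + 36).
Partial fraction decomposition gives [-3/(s - 5)] + [-2*s/(s^2 + 36)] + [24/(s^2 + 36)].
Invert each term: -3/(s - 5) ↔ -3e^(5t); -2·s/(s^2 + 36) ↔ -2cos(6t); 4·6/(s^2 + 36) ↔ 4sin(6t).

f(t) = -3*exp(5*t) + 4*sin(6*t) - 2*cos(6*t)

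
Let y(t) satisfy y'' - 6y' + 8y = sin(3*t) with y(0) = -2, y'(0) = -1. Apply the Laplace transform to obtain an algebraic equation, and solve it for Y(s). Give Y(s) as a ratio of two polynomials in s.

Y(s) = (-2*s^3 + 11*s^2 - 18*s + 102)/(s^4 - 6*s^3 + 17*s^2 - 54*s + 72)

Apply the Laplace transform to the equation.
With L{y''} = s^2 Y - s·y(0) - y'(0) and L{y'} = sY - y(0), with y(0) = -2, y'(0) = -1: the LHS transforms to (s^2 - 6*s + 8)Y - (-2*s + 11).
The right side is L{sin(3*t)} = 3/(s^2 + 9).
So (s^2 - 6*s + 8)Y = 3/(s^2 + 9) + (-2*s + 11).
Solve for Y(s) and write it as one ratio of polynomials.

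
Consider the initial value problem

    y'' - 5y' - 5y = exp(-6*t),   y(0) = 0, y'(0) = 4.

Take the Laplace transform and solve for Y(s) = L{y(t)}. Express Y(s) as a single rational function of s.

Y(s) = (4*s + 25)/(s^3 + s^2 - 35*s - 30)

Apply the Laplace transform to the equation.
Using L{y''} = s^2 Y - s·y(0) - y'(0) and L{y'} = sY - y(0), with y(0) = 0, y'(0) = 4, the left side becomes (s^2 - 5*s - 5)Y - (4).
The right side is L{exp(-6*t)} = 1/(s + 6).
So (s^2 - 5*s - 5)Y = 1/(s + 6) + (4).
Solve for Y(s) and write it as one ratio of polynomials.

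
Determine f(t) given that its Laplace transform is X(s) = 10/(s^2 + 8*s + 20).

Rewrite the denominator: s^2 + 8*s + 20 = (s + 4)^2 + 4.
The form in (s + 4) signals a first-shifting-theorem factor e^(-4t).
Since L{sin(2t)} = 2/(s^2 + 4), the inverse is exp(-4*t)*sin(2*t), scaled by 5.

f(t) = 5*exp(-4*t)*sin(2*t)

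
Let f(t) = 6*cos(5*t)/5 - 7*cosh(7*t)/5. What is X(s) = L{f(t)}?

X(s) = 6*s/(5*(s^2 + 25)) - 7*s/(5*(s^2 - 49))

Apply the Laplace transform termwise.
(6/5)·[L{cos(5t)} = s/(s^2 + 25)]; (-7/5)·[L{cosh(7t)} = s/(s^2 - 49)].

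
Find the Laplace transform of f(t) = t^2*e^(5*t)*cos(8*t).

2*(s - 5)*(s^2 - 10*s - 167)/(s^2 - 10*s + 89)^3

L{cos(8t)} = s/(s^2 + 64).
Multiplying by e^(5t) shifts s → s - 5, so L{e^(5*t)*cos(8*t)} = (s - 5)/((s - 5)^2 + 64).
Then apply L{t^2·g(t)} = (-1)^2 d^2/ds^2[G(s)] with G(s) = (s - 5)/((s - 5)^2 + 64):
differentiating 2 times and applying the sign gives 2*(s - 5)*(s^2 - 10*s - 167)/(s^2 - 10*s + 89)^3.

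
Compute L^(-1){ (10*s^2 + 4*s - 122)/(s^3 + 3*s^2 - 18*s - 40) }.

Factor the denominator: s^3 + 3*s^2 - 18*s - 40 = (s - 4)*(s + 2)*(s + 5).
Partial fraction decomposition gives [5/(s + 2)] + [4/(s + 5)] + [1/(s - 4)].
Invert each term: 5/(s + 2) ↔ 5e^(-2t); 4/(s + 5) ↔ 4e^(-5t); 1/(s - 4) ↔ e^(4t).

exp(4*t) + 5*exp(-2*t) + 4*exp(-5*t)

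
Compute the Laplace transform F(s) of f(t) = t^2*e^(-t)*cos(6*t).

F(s) = 2*(s + 1)*(s^2 + 2*s - 107)/(s^2 + 2*s + 37)^3

L{cos(6t)} = s/(s^2 + 36).
Multiplying by e^(-t) shifts s → s + 1, so L{e^(-t)*cos(6*t)} = (s + 1)/((s + 1)^2 + 36).
Then apply L{t^2·g(t)} = (-1)^2 d^2/ds^2[G(s)] with G(s) = (s + 1)/((s + 1)^2 + 36):
differentiating 2 times and applying the sign gives 2*(s + 1)*(s^2 + 2*s - 107)/(s^2 + 2*s + 37)^3.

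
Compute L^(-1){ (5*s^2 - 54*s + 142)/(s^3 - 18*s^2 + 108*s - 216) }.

Factor the denominator: s^3 - 18*s^2 + 108*s - 216 = (s - 6)^3.
Partial fraction decomposition gives [5/(s - 6)] + [6/(s - 6)^2] + [-2/(s - 6)^3].
Invert each term: 5/(s - 6) ↔ 5e^(6t); 6/(s - 6)^2 ↔ 6t·e^(6t); -2/(s - 6)^3 ↔ (-1)t^2·e^(6t).

-t^2*exp(6*t) + 6*t*exp(6*t) + 5*exp(6*t)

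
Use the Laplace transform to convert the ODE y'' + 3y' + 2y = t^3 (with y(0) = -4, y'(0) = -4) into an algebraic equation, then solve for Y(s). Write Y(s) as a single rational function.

Apply the Laplace transform to the equation.
Using L{y''} = s^2 Y - s·y(0) - y'(0) and L{y'} = sY - y(0), with y(0) = -4, y'(0) = -4, the left side becomes (s^2 + 3*s + 2)Y - (-4*s - 16).
The right side is L{t^3} = 6/s^4.
So (s^2 + 3*s + 2)Y = 6/s^4 + (-4*s - 16).
Solve for Y(s) and write it as one ratio of polynomials.

Y(s) = (-4*s^5 - 16*s^4 + 6)/(s^6 + 3*s^5 + 2*s^4)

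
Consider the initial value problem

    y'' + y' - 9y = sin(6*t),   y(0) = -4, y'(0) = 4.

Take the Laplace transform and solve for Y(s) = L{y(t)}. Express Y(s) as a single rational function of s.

Laplace-transform each side.
The derivative rules (L{y''} = s^2 Y - s·y(0) - y'(0) and L{y'} = sY - y(0), with y(0) = -4, y'(0) = 4) turn the left side into (s^2 + s - 9)Y - (-4*s).
The right side is L{sin(6*t)} = 6/(s^2 + 36).
So (s^2 + s - 9)Y = 6/(s^2 + 36) + (-4*s).
Solve for Y(s) and write it as one ratio of polynomials.

Y(s) = (-4*s^3 - 144*s + 6)/(s^4 + s^3 + 27*s^2 + 36*s - 324)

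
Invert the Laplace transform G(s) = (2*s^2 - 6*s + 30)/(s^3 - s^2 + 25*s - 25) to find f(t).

f(t) = exp(t) - sin(5*t) + cos(5*t)

Factor the denominator: s^3 - s^2 + 25*s - 25 = (s - 1)*(s^2 + 25).
Partial fraction decomposition gives [1/(s - 1)] + [s/(s^2 + 25)] + [-5/(s^2 + 25)].
Invert each term: 1/(s - 1) ↔ e^(t); 1·s/(s^2 + 25) ↔ cos(5t); -1·5/(s^2 + 25) ↔ -sin(5t).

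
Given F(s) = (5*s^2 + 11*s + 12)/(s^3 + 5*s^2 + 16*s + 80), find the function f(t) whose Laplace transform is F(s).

Factor the denominator: s^3 + 5*s^2 + 16*s + 80 = (s + 5)*(s^2 + 16).
Partial fraction decomposition gives [2/(s + 5)] + [3*s/(s^2 + 16)] + [-4/(s^2 + 16)].
Invert each term: 2/(s + 5) ↔ 2e^(-5t); 3·s/(s^2 + 16) ↔ 3cos(4t); -1·4/(s^2 + 16) ↔ -sin(4t).

f(t) = -sin(4*t) + 3*cos(4*t) + 2*exp(-5*t)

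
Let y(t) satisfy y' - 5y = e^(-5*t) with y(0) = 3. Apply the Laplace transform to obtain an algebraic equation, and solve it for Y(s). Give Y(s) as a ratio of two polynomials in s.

Take the Laplace transform of both sides.
Using L{y'} = sY - y(0) = sY - 3, the left side becomes (s - 5)Y - (3).
The right side is L{e^(-5*t)} = 1/(s + 5).
So (s - 5)Y = 1/(s + 5) + (3).
Isolate Y and clear denominators.

Y(s) = (3*s + 16)/(s^2 - 25)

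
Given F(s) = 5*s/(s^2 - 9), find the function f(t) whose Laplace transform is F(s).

Since L{cosh(3t)} = s/(s^2 - 9), the inverse is cosh(3*t), scaled by 5.

f(t) = 5*cosh(3*t)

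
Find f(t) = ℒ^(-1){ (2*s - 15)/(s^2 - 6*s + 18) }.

Complete the square in the denominator: s^2 - 6*s + 18 = (s - 3)^2 + 3^2.
Split the numerator to match: 2*s - 15 = 2·(s - 3) - 3·3.
Invert each term: 2·(s - 3)/((s - 3)^2 + 9) ↔ 2e^(3t)cos(3t); -3·3/((s - 3)^2 + 9) ↔ -3e^(3t)sin(3t).

f(t) = -3*exp(3*t)*sin(3*t) + 2*exp(3*t)*cos(3*t)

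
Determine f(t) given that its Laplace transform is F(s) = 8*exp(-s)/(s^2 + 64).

f(t) = Heaviside(t - 1)*(sin(8*t - 8))

The factor e^(-s) signals a time shift by c = 1 (second shifting theorem).
L{sin(8t)} = 8/(s^2 + 64), so L^-1{8/(s^2 + 64)} = sin(8*t).
Hence the inverse is u(t - 1) times that function evaluated at t - 1.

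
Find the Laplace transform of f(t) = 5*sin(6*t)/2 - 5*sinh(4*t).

15/(s^2 + 36) - 20/(s^2 - 16)

By linearity of the Laplace transform, transform each term separately.
(5/2)·[L{sin(6t)} = 6/(s^2 + 36)]; (-5)·[L{sinh(4t)} = 4/(s^2 - 16)].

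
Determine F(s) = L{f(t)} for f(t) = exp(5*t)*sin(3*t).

L{sin(3t)} = 3/(s^2 + 9).
By the first shifting theorem, multiplying by e^(5t) replaces s with s - 5.

F(s) = 3/((s - 5)^2 + 9)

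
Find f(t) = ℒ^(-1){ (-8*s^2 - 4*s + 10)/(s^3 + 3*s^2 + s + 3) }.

Factor the denominator: s^3 + 3*s^2 + s + 3 = (s + 3)*(s^2 + 1).
Partial fraction decomposition gives [-5/(s + 3)] + [-3*s/(s^2 + 1)] + [5/(s^2 + 1)].
Invert each term: -5/(s + 3) ↔ -5e^(-3t); -3·s/(s^2 + 1) ↔ -3cos(t); 5·1/(s^2 + 1) ↔ 5sin(t).

f(t) = 5*sin(t) - 3*cos(t) - 5*exp(-3*t)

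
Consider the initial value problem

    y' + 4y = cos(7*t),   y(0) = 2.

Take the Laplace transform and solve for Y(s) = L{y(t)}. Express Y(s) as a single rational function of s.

Y(s) = (2*s^2 + s + 98)/(s^3 + 4*s^2 + 49*s + 196)

Take the Laplace transform of both sides.
With L{y'} = sY - y(0) = sY - 2: the LHS transforms to (s + 4)Y - (2).
The right side is L{cos(7*t)} = s/(s^2 + 49).
So (s + 4)Y = s/(s^2 + 49) + (2).
Isolate Y and clear denominators.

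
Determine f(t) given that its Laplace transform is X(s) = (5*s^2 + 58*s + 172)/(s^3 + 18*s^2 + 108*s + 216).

Factor the denominator: s^3 + 18*s^2 + 108*s + 216 = (s + 6)^3.
Partial fraction decomposition gives [5/(s + 6)] + [-2/(s + 6)^2] + [4/(s + 6)^3].
Invert each term: 5/(s + 6) ↔ 5e^(-6t); -2/(s + 6)^2 ↔ -2t·e^(-6t); 4/(s + 6)^3 ↔ (2)t^2·e^(-6t).

f(t) = 2*t^2*exp(-6*t) - 2*t*exp(-6*t) + 5*exp(-6*t)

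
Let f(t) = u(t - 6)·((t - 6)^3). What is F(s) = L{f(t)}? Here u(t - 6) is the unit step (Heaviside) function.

By the second shifting theorem, L{u(t - c)·g(t - c)} = e^(-cs)·G(s) with c = 6 and G(s) = L{g(t)}.
L{t^3} = 3!/s^4 = 6/s^4.

F(s) = 6*exp(-6*s)/s^4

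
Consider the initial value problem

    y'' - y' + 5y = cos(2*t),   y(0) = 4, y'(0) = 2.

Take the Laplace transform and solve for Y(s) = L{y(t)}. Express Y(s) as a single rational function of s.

Laplace-transform each side.
With L{y''} = s^2 Y - s·y(0) - y'(0) and L{y'} = sY - y(0), with y(0) = 4, y'(0) = 2: the LHS transforms to (s^2 - s + 5)Y - (4*s - 2).
The right side is L{cos(2*t)} = s/(s^2 + 4).
So (s^2 - s + 5)Y = s/(s^2 + 4) + (4*s - 2).
Solve for Y(s) and write it as one ratio of polynomials.

Y(s) = (4*s^3 - 2*s^2 + 17*s - 8)/(s^4 - s^3 + 9*s^2 - 4*s + 20)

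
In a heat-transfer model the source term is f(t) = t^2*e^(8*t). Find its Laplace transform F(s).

L{e^(8t)} = 1/(s - 8).
Then apply L{t^2·g(t)} = (-1)^2 d^2/ds^2[G(s)] with G(s) = 1/(s - 8):
differentiating 2 times and applying the sign gives 2/(s - 8)^3.

F(s) = 2/(s - 8)^3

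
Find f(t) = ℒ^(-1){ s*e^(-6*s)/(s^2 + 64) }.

The factor e^(-6s) signals a time shift by c = 6 (second shifting theorem).
L{cos(8t)} = s/(s^2 + 64), so L^-1{s/(s^2 + 64)} = cos(8*t).
Hence the inverse is u(t - 6) times that function evaluated at t - 6.

f(t) = Heaviside(t - 6)*(cos(8*t - 48))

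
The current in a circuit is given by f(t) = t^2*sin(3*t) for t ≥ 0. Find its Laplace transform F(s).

L{sin(3t)} = 3/(s^2 + 9).
Then apply L{t^2·g(t)} = (-1)^2 d^2/ds^2[G(s)] with G(s) = 3/(s^2 + 9):
differentiating 2 times and applying the sign gives 18*(s^2 - 3)/(s^2 + 9)^3.

F(s) = 18*(s^2 - 3)/(s^2 + 9)^3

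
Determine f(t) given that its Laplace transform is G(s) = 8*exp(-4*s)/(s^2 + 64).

f(t) = Heaviside(t - 4)*(sin(8*t - 32))

The factor e^(-4s) signals a time shift by c = 4 (second shifting theorem).
L{sin(8t)} = 8/(s^2 + 64), so L^-1{8/(s^2 + 64)} = sin(8*t).
Hence the inverse is u(t - 4) times that function evaluated at t - 4.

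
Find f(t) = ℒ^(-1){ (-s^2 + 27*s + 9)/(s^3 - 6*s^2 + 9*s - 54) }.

f(t) = 3*exp(6*t) + sin(3*t) - 4*cos(3*t)

Factor the denominator: s^3 - 6*s^2 + 9*s - 54 = (s - 6)*(s^2 + 9).
Partial fraction decomposition gives [3/(s - 6)] + [-4*s/(s^2 + 9)] + [3/(s^2 + 9)].
Invert each term: 3/(s - 6) ↔ 3e^(6t); -4·s/(s^2 + 9) ↔ -4cos(3t); 1·3/(s^2 + 9) ↔ sin(3t).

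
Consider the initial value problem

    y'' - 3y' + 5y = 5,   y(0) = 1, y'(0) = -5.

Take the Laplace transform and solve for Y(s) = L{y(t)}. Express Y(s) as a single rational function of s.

Laplace-transform each side.
The derivative rules (L{y''} = s^2 Y - s·y(0) - y'(0) and L{y'} = sY - y(0), with y(0) = 1, y'(0) = -5) turn the left side into (s^2 - 3*s + 5)Y - (s - 8).
The right side is L{5} = 5/s.
So (s^2 - 3*s + 5)Y = 5/s + (s - 8).
Divide through and combine into a single rational function.

Y(s) = (s^2 - 8*s + 5)/(s^3 - 3*s^2 + 5*s)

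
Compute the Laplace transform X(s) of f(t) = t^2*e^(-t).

X(s) = 2/(s + 1)^3

L{e^(-t)} = 1/(s + 1).
Then apply L{t^2·g(t)} = (-1)^2 d^2/ds^2[G(s)] with G(s) = 1/(s + 1):
differentiating 2 times and applying the sign gives 2/(s + 1)^3.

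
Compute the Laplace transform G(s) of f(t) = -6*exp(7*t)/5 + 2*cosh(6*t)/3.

G(s) = 2*s/(3*(s^2 - 36)) - 6/(5*(s - 7))

The transform is linear, so treat each term independently.
(-6/5)·[L{e^(7t)} = 1/(s - 7)]; (2/3)·[L{cosh(6t)} = s/(s^2 - 36)].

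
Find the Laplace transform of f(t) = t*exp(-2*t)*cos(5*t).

(s - 3)*(s + 7)/(s^2 + 4*s + 29)^2

L{cos(5t)} = s/(s^2 + 25).
Multiplying by e^(-2t) shifts s → s + 2, so L{exp(-2*t)*cos(5*t)} = (s + 2)/((s + 2)^2 + 25).
Then apply L{t·g(t)} = -d/ds[G(s)] with G(s) = (s + 2)/((s + 2)^2 + 25):
differentiating 1 time and applying the sign gives (s - 3)*(s + 7)/(s^2 + 4*s + 29)^2.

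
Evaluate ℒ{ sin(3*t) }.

3/(s^2 + 9)

L{sin(3t)} = 3/(s^2 + 9).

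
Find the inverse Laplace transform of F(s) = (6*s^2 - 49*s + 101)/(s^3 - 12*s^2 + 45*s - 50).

Factor the denominator: s^3 - 12*s^2 + 45*s - 50 = (s - 5)^2*(s - 2).
Partial fraction decomposition gives [3/(s - 5)] + [2/(s - 5)^2] + [3/(s - 2)].
Invert each term: 3/(s - 5) ↔ 3e^(5t); 2/(s - 5)^2 ↔ 2t·e^(5t); 3/(s - 2) ↔ 3e^(2t).

2*t*exp(5*t) + 3*exp(5*t) + 3*exp(2*t)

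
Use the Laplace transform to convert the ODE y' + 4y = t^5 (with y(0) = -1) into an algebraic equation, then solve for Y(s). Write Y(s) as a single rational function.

Take the Laplace transform of both sides.
The derivative rules (L{y'} = sY - y(0) = sY - (-1)) turn the left side into (s + 4)Y - (-1).
The right side is L{t^5} = 120/s^6.
So (s + 4)Y = 120/s^6 + (-1).
Solve for Y(s) and write it as one ratio of polynomials.

Y(s) = (-s^6 + 120)/(s^7 + 4*s^6)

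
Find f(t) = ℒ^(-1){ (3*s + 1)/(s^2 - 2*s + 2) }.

Complete the square in the denominator: s^2 - 2*s + 2 = (s - 1)^2 + 1^2.
Split the numerator to match: 3*s + 1 = 3·(s - 1) + 4·1.
Invert each term: 3·(s - 1)/((s - 1)^2 + 1) ↔ 3e^(t)cos(t); 4·1/((s - 1)^2 + 1) ↔ 4e^(t)sin(t).

f(t) = 4*exp(t)*sin(t) + 3*exp(t)*cos(t)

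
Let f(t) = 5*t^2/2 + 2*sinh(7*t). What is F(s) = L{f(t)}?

F(s) = 14/(s^2 - 49) + 5/s^3

Apply the Laplace transform termwise.
(5/2)·[L{t^2} = 2!/s^3 = 2/s^3]; (2)·[L{sinh(7t)} = 7/(s^2 - 49)].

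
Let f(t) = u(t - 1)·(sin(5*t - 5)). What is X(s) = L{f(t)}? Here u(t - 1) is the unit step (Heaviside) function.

By the second shifting theorem, L{u(t - c)·g(t - c)} = e^(-cs)·G(s) with c = 1 and G(s) = L{g(t)}.
L{sin(5t)} = 5/(s^2 + 25).

X(s) = 5*exp(-s)/(s^2 + 25)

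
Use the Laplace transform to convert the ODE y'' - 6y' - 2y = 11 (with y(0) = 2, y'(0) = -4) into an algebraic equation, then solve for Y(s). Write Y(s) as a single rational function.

Laplace-transform each side.
With L{y''} = s^2 Y - s·y(0) - y'(0) and L{y'} = sY - y(0), with y(0) = 2, y'(0) = -4: the LHS transforms to (s^2 - 6*s - 2)Y - (2*s - 16).
The right side is L{11} = 11/s.
So (s^2 - 6*s - 2)Y = 11/s + (2*s - 16).
Isolate Y and clear denominators.

Y(s) = (2*s^2 - 16*s + 11)/(s^3 - 6*s^2 - 2*s)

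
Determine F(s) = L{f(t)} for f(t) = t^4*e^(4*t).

L{t^4} = 4!/s^5 = 24/s^5.
By the first shifting theorem, multiplying by e^(4t) replaces s with s - 4.

F(s) = 24/(s - 4)^5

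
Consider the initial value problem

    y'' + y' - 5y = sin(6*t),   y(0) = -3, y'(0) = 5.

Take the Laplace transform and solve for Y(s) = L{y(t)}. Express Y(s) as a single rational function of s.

Laplace-transform each side.
Using L{y''} = s^2 Y - s·y(0) - y'(0) and L{y'} = sY - y(0), with y(0) = -3, y'(0) = 5, the left side becomes (s^2 + s - 5)Y - (-3*s + 2).
The right side is L{sin(6*t)} = 6/(s^2 + 36).
So (s^2 + s - 5)Y = 6/(s^2 + 36) + (-3*s + 2).
Divide through and combine into a single rational function.

Y(s) = (-3*s^3 + 2*s^2 - 108*s + 78)/(s^4 + s^3 + 31*s^2 + 36*s - 180)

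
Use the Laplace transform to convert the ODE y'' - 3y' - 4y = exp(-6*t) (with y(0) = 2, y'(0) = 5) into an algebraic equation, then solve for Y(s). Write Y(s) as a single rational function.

Y(s) = (2*s^2 + 11*s - 5)/(s^3 + 3*s^2 - 22*s - 24)

Apply the Laplace transform to the equation.
The derivative rules (L{y''} = s^2 Y - s·y(0) - y'(0) and L{y'} = sY - y(0), with y(0) = 2, y'(0) = 5) turn the left side into (s^2 - 3*s - 4)Y - (2*s - 1).
The right side is L{exp(-6*t)} = 1/(s + 6).
So (s^2 - 3*s - 4)Y = 1/(s + 6) + (2*s - 1).
Isolate Y and clear denominators.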